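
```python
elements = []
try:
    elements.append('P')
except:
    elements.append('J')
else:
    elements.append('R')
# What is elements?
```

Step-by-step execution trace:
1. try: `elements.append('P')` → elements = ['P']. No exception raised.
2. `except` is skipped.
3. `else` runs (try completed without exception): `elements.append('R')` → elements = ['P', 'R'].
Result: ['P', 'R']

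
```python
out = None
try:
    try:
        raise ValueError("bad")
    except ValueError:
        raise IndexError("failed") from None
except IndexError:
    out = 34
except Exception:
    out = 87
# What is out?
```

Step-by-step execution trace:
1. Inner try raises ValueError; inner `except ValueError` catches it.
2. `raise IndexError(...) from None` raises IndexError (from None suppresses __context__, but the active exception is still IndexError).
3. Outer `except IndexError` matches → out = 34.
4. `except Exception` is not reached.
Result: 34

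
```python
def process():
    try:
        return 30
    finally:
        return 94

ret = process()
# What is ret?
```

Step-by-step execution trace:
1. `process()` enters try: `return 30` sets pending return value 30.
2. Before returning, `finally: return 94` runs and overrides the pending return.
3. process() returns 94 → ret = 94.
Result: 94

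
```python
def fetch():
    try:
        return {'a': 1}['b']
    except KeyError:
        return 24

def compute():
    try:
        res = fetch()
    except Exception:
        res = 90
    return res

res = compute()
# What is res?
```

Step-by-step execution trace:
1. `compute()` calls `fetch()`.
2. In fetch: `{'a': 1}['b']` raises KeyError; `except KeyError` catches it → returns 24.
3. In compute: `res = fetch()` → res = 24. No exception reaches compute.
4. `except Exception` is skipped; compute returns 24.
5. res = 24.
Result: 24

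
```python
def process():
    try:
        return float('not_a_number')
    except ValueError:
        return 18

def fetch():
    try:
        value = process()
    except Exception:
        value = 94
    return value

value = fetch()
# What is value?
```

Step-by-step execution trace:
1. `fetch()` calls `process()`.
2. In process: `float('not_a_number')` raises ValueError; `except ValueError` catches it → returns 18.
3. In fetch: `value = process()` → value = 18. No exception reaches fetch.
4. `except Exception` is skipped; fetch returns 18.
5. value = 18.
Result: 18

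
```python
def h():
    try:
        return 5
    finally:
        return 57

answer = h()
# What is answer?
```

Step-by-step execution trace:
1. `h()` enters try: `return 5` sets pending return value 5.
2. Before returning, `finally: return 57` runs and overrides the pending return.
3. h() returns 57 → answer = 57.
Result: 57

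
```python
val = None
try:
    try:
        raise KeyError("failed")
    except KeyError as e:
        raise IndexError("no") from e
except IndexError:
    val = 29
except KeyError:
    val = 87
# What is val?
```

Step-by-step execution trace:
1. Inner try raises KeyError; inner `except KeyError as e` catches it.
2. `raise IndexError(...) from e` raises IndexError (KeyError is attached as __cause__, but only IndexError is active).
3. Outer `except IndexError` matches → val = 29.
4. `except KeyError` is not reached.
Result: 29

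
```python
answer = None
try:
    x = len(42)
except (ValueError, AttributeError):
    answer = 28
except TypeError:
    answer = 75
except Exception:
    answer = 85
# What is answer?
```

Step-by-step execution trace:
1. `x = len(42)` raises TypeError.
2. `except (ValueError, AttributeError)` does not match TypeError; skipped.
3. `except TypeError` matches (exact type match) → answer = 75.
4. `except Exception` is not reached.
Result: 75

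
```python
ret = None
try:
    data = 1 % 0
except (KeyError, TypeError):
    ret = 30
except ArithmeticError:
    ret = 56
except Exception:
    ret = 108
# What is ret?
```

Step-by-step execution trace:
1. `data = 1 % 0` raises ZeroDivisionError.
2. `except (KeyError, TypeError)` does not match ZeroDivisionError; skipped.
3. `except ArithmeticError` matches (ZeroDivisionError is a subclass of ArithmeticError) → ret = 56.
4. `except Exception` is not reached.
Result: 56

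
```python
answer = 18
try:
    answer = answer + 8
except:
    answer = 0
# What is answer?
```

Step-by-step execution trace:
1. answer starts at 18.
2. try: `answer = answer + 8` → answer = 26. No exception raised.
3. `except` is skipped.
Result: 26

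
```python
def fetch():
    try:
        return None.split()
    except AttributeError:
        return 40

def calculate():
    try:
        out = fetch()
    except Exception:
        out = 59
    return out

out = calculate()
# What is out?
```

Step-by-step execution trace:
1. `calculate()` calls `fetch()`.
2. In fetch: `None.split()` raises AttributeError; `except AttributeError` catches it → returns 40.
3. In calculate: `out = fetch()` → out = 40. No exception reaches calculate.
4. `except Exception` is skipped; calculate returns 40.
5. out = 40.
Result: 40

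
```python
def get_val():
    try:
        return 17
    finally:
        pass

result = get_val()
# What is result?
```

Step-by-step execution trace:
1. `get_val()` enters try: `return 17` sets pending return value 17.
2. Before returning, `finally: pass` runs (no effect).
3. get_val() returns 17 → result = 17.
Result: 17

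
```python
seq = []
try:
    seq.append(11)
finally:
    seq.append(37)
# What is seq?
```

Step-by-step execution trace:
1. try: `seq.append(11)` → seq = [11].
2. The try body completes without raising.
3. finally always runs: `seq.append(37)` → seq = [11, 37].
Result: [11, 37]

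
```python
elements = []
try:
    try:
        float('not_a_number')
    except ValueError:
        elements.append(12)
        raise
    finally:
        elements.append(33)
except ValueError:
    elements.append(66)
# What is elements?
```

Step-by-step execution trace:
1. Inner try: `float('not_a_number')` raises ValueError.
2. Inner `except ValueError` matches → `elements.append(12)` → elements = [12].
3. bare `raise` re-raises ValueError.
4. Inner `finally` runs during unwinding: `elements.append(33)` → elements = [12, 33].
5. Outer `except ValueError` matches → `elements.append(66)` → elements = [12, 33, 66].
Result: [12, 33, 66]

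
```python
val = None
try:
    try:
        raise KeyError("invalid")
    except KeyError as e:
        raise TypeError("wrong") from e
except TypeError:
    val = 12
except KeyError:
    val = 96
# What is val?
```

Step-by-step execution trace:
1. Inner try raises KeyError; inner `except KeyError as e` catches it.
2. `raise TypeError(...) from e` raises TypeError (KeyError is attached as __cause__, but only TypeError is active).
3. Outer `except TypeError` matches → val = 12.
4. `except KeyError` is not reached.
Result: 12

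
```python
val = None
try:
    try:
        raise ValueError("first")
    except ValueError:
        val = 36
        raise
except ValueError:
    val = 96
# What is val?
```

Step-by-step execution trace:
1. Inner try: `raise ValueError("first")` raises ValueError.
2. Inner `except ValueError` matches → val = 36.
3. bare `raise` re-raises the same ValueError.
4. Outer `except ValueError` matches → val = 96.
Result: 96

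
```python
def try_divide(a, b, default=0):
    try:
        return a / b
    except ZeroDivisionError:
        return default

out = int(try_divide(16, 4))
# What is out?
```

Step-by-step execution trace:
1. `try_divide(16, 4)` enters try: `return 16 / 4` → returns 4.0. No exception raised.
2. `except ZeroDivisionError` is skipped.
3. `int(4.0)` → 4 → out = 4.
Result: 4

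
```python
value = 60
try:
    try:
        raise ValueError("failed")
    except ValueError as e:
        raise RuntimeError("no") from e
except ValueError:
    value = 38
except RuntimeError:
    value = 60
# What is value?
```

Step-by-step execution trace:
1. Inner try raises ValueError; inner `except ValueError as e` catches it.
2. `raise RuntimeError(...) from e` raises RuntimeError (ValueError is attached as __cause__, but only RuntimeError is active).
3. Outer `except ValueError` does not match RuntimeError; skipped.
4. Outer `except RuntimeError` matches → value = 60.
Result: 60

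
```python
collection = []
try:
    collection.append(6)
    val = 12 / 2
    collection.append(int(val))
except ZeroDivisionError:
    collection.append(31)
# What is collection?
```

Step-by-step execution trace:
1. try: `collection.append(6)` → collection = [6].
2. `val = 12 / 2` → val = 6.0. No exception raised.
3. `collection.append(int(val))` → collection = [6, 6].
4. `except ZeroDivisionError` is skipped (no exception was raised).
Result: [6, 6]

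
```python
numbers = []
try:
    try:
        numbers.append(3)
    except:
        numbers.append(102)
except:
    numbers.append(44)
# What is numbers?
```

Step-by-step execution trace:
1. Inner try: `numbers.append(3)` → numbers = [3]. No exception raised.
2. Inner `except` is skipped.
3. Inner try completes normally; outer `except` is skipped.
Result: [3]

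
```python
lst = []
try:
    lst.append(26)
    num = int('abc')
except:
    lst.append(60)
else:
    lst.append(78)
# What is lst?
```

Step-by-step execution trace:
1. try: `lst.append(26)` → lst = [26].
2. `num = int('abc')` raises ValueError.
3. bare `except` matches → `lst.append(60)` → lst = [26, 60].
4. `else` is skipped (an exception was raised).
Result: [26, 60]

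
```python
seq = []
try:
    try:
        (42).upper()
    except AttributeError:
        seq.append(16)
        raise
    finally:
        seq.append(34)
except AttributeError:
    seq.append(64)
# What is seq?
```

Step-by-step execution trace:
1. Inner try: `(42).upper()` raises AttributeError.
2. Inner `except AttributeError` matches → `seq.append(16)` → seq = [16].
3. bare `raise` re-raises AttributeError.
4. Inner `finally` runs during unwinding: `seq.append(34)` → seq = [16, 34].
5. Outer `except AttributeError` matches → `seq.append(64)` → seq = [16, 34, 64].
Result: [16, 34, 64]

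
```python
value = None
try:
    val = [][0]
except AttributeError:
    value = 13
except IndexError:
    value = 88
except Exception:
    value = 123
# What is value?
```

Step-by-step execution trace:
1. `val = [][0]` raises IndexError.
2. `except AttributeError` does not match IndexError; skipped.
3. `except IndexError` matches → value = 88.
4. Remaining except clauses are skipped.
Result: 88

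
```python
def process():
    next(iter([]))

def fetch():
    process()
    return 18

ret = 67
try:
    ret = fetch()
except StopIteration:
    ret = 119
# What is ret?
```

Step-by-step execution trace:
1. ret starts at 67.
2. try: `fetch()` calls `process()`.
3. `process()` evaluates `next(iter([]))`, which raises StopIteration; it propagates through fetch (uncaught).
4. `return 18` in fetch is not reached; the assignment to ret does not complete.
5. `except StopIteration` matches → ret = 119.
Result: 119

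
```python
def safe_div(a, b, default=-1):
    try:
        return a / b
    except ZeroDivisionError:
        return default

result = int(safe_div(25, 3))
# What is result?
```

Step-by-step execution trace:
1. `safe_div(25, 3)` enters try: `return 25 / 3` → returns 8.333333333333334. No exception raised.
2. `except ZeroDivisionError` is skipped.
3. `int(8.333333333333334)` → 8 → result = 8.
Result: 8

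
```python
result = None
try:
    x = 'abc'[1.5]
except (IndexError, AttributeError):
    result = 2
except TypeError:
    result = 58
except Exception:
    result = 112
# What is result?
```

Step-by-step execution trace:
1. `x = 'abc'[1.5]` raises TypeError.
2. `except (IndexError, AttributeError)` does not match TypeError; skipped.
3. `except TypeError` matches (exact type match) → result = 58.
4. `except Exception` is not reached.
Result: 58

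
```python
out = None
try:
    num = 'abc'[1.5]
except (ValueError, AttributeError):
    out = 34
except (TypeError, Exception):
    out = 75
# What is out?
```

Step-by-step execution trace:
1. `num = 'abc'[1.5]` raises TypeError.
2. `except (ValueError, AttributeError)` does not match TypeError; skipped.
3. `except (TypeError, Exception)` matches (TypeError is in the tuple) → out = 75.
Result: 75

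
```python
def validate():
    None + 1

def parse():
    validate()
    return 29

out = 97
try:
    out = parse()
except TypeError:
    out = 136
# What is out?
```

Step-by-step execution trace:
1. out starts at 97.
2. try: `parse()` calls `validate()`.
3. `validate()` evaluates `None + 1`, which raises TypeError; it propagates through parse (uncaught).
4. `return 29` in parse is not reached; the assignment to out does not complete.
5. `except TypeError` matches → out = 136.
Result: 136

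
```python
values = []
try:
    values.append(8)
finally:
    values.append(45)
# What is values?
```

Step-by-step execution trace:
1. try: `values.append(8)` → values = [8].
2. The try body completes without raising.
3. finally always runs: `values.append(45)` → values = [8, 45].
Result: [8, 45]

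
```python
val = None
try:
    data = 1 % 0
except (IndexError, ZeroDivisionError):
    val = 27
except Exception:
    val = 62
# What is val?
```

Step-by-step execution trace:
1. `data = 1 % 0` raises ZeroDivisionError.
2. `except (IndexError, ZeroDivisionError)` matches (ZeroDivisionError is in the tuple) → val = 27.
3. `except Exception` is not reached.
Result: 27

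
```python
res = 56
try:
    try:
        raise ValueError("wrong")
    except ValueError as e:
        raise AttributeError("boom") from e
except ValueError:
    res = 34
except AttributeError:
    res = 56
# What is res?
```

Step-by-step execution trace:
1. Inner try raises ValueError; inner `except ValueError as e` catches it.
2. `raise AttributeError(...) from e` raises AttributeError (ValueError is attached as __cause__, but only AttributeError is active).
3. Outer `except ValueError` does not match AttributeError; skipped.
4. Outer `except AttributeError` matches → res = 56.
Result: 56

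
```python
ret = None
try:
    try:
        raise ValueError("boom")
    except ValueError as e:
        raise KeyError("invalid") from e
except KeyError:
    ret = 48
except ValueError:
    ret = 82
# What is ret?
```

Step-by-step execution trace:
1. Inner try raises ValueError; inner `except ValueError as e` catches it.
2. `raise KeyError(...) from e` raises KeyError (ValueError is attached as __cause__, but only KeyError is active).
3. Outer `except KeyError` matches → ret = 48.
4. `except ValueError` is not reached.
Result: 48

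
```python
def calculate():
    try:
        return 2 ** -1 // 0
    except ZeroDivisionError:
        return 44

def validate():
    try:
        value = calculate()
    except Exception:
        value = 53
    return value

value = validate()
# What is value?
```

Step-by-step execution trace:
1. `validate()` calls `calculate()`.
2. In calculate: `2 ** -1 // 0` raises ZeroDivisionError; `except ZeroDivisionError` catches it → returns 44.
3. In validate: `value = calculate()` → value = 44. No exception reaches validate.
4. `except Exception` is skipped; validate returns 44.
5. value = 44.
Result: 44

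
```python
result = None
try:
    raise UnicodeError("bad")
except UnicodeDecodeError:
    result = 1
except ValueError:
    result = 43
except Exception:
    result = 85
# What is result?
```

Step-by-step execution trace:
1. `raise UnicodeError(...)` raises UnicodeError.
2. `except UnicodeDecodeError` does not match (UnicodeError is not a subclass of UnicodeDecodeError); skipped.
3. `except ValueError` matches (UnicodeError is a subclass of ValueError) → result = 43.
4. `except Exception` is not reached.
Result: 43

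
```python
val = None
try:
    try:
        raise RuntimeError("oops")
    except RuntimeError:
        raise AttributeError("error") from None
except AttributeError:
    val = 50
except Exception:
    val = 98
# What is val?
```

Step-by-step execution trace:
1. Inner try raises RuntimeError; inner `except RuntimeError` catches it.
2. `raise AttributeError(...) from None` raises AttributeError (from None suppresses __context__, but the active exception is still AttributeError).
3. Outer `except AttributeError` matches → val = 50.
4. `except Exception` is not reached.
Result: 50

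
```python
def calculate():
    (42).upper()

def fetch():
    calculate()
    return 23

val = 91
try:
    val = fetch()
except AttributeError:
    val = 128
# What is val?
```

Step-by-step execution trace:
1. val starts at 91.
2. try: `fetch()` calls `calculate()`.
3. `calculate()` evaluates `(42).upper()`, which raises AttributeError; it propagates through fetch (uncaught).
4. `return 23` in fetch is not reached; the assignment to val does not complete.
5. `except AttributeError` matches → val = 128.
Result: 128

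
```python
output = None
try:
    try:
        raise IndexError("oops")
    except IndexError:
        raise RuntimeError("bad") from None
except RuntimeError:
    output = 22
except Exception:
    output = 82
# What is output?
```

Step-by-step execution trace:
1. Inner try raises IndexError; inner `except IndexError` catches it.
2. `raise RuntimeError(...) from None` raises RuntimeError (from None suppresses __context__, but the active exception is still RuntimeError).
3. Outer `except RuntimeError` matches → output = 22.
4. `except Exception` is not reached.
Result: 22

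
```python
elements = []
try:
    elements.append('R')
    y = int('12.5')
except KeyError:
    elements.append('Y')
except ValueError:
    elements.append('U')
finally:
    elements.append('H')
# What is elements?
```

Step-by-step execution trace:
1. try: `elements.append('R')` → elements = ['R'].
2. `y = int('12.5')` raises ValueError.
3. `except KeyError` does not match ValueError; skipped.
4. `except ValueError` matches → `elements.append('U')` → elements = ['R', 'U'].
5. finally always runs: `elements.append('H')` → elements = ['R', 'U', 'H'].
Result: ['R', 'U', 'H']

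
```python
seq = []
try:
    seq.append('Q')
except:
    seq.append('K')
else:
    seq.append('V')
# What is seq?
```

Step-by-step execution trace:
1. try: `seq.append('Q')` → seq = ['Q']. No exception raised.
2. `except` is skipped.
3. `else` runs (try completed without exception): `seq.append('V')` → seq = ['Q', 'V'].
Result: ['Q', 'V']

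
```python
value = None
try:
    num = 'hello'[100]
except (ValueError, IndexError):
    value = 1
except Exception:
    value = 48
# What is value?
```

Step-by-step execution trace:
1. `num = 'hello'[100]` raises IndexError.
2. `except (ValueError, IndexError)` matches (IndexError is in the tuple) → value = 1.
3. `except Exception` is not reached.
Result: 1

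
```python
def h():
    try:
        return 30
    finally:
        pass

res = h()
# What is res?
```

Step-by-step execution trace:
1. `h()` enters try: `return 30` sets pending return value 30.
2. Before returning, `finally: pass` runs (no effect).
3. h() returns 30 → res = 30.
Result: 30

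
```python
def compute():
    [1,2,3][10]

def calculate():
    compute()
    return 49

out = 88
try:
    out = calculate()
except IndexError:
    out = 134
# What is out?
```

Step-by-step execution trace:
1. out starts at 88.
2. try: `calculate()` calls `compute()`.
3. `compute()` evaluates `[1,2,3][10]`, which raises IndexError; it propagates through calculate (uncaught).
4. `return 49` in calculate is not reached; the assignment to out does not complete.
5. `except IndexError` matches → out = 134.
Result: 134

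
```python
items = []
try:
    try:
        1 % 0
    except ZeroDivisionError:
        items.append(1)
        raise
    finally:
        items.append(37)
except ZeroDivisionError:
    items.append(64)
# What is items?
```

Step-by-step execution trace:
1. Inner try: `1 % 0` raises ZeroDivisionError.
2. Inner `except ZeroDivisionError` matches → `items.append(1)` → items = [1].
3. bare `raise` re-raises ZeroDivisionError.
4. Inner `finally` runs during unwinding: `items.append(37)` → items = [1, 37].
5. Outer `except ZeroDivisionError` matches → `items.append(64)` → items = [1, 37, 64].
Result: [1, 37, 64]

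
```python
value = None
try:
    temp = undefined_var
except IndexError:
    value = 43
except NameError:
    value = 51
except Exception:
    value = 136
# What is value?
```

Step-by-step execution trace:
1. `temp = undefined_var` raises NameError.
2. `except IndexError` does not match NameError; skipped.
3. `except NameError` matches → value = 51.
4. Remaining except clauses are skipped.
Result: 51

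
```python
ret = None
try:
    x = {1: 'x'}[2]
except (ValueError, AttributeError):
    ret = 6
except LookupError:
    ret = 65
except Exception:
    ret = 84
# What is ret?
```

Step-by-step execution trace:
1. `x = {1: 'x'}[2]` raises KeyError.
2. `except (ValueError, AttributeError)` does not match KeyError; skipped.
3. `except LookupError` matches (KeyError is a subclass of LookupError) → ret = 65.
4. `except Exception` is not reached.
Result: 65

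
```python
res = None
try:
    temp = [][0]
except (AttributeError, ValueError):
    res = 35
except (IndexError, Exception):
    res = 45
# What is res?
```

Step-by-step execution trace:
1. `temp = [][0]` raises IndexError.
2. `except (AttributeError, ValueError)` does not match IndexError; skipped.
3. `except (IndexError, Exception)` matches (IndexError is in the tuple) → res = 45.
Result: 45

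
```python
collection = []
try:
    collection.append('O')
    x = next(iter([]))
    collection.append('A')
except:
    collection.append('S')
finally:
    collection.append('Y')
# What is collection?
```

Step-by-step execution trace:
1. try: `collection.append('O')` → collection = ['O'].
2. `x = next(iter([]))` raises StopIteration; `collection.append('A')` is not reached.
3. bare `except` matches → `collection.append('S')` → collection = ['O', 'S'].
4. finally always runs: `collection.append('Y')` → collection = ['O', 'S', 'Y'].
Result: ['O', 'S', 'Y']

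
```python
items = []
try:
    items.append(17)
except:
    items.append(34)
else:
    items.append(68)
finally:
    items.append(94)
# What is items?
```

Step-by-step execution trace:
1. try: `items.append(17)` → items = [17]. No exception raised.
2. `except` is skipped.
3. `else` runs: `items.append(68)` → items = [17, 68].
4. `finally` always runs: `items.append(94)` → items = [17, 68, 94].
Result: [17, 68, 94]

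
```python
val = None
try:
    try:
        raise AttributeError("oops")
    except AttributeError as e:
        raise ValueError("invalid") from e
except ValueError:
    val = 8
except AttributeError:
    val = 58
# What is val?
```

Step-by-step execution trace:
1. Inner try raises AttributeError; inner `except AttributeError as e` catches it.
2. `raise ValueError(...) from e` raises ValueError (AttributeError is attached as __cause__, but only ValueError is active).
3. Outer `except ValueError` matches → val = 8.
4. `except AttributeError` is not reached.
Result: 8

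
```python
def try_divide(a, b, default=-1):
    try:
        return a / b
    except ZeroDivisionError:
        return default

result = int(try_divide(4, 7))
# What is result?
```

Step-by-step execution trace:
1. `try_divide(4, 7)` enters try: `return 4 / 7` → returns 0.5714285714285714. No exception raised.
2. `except ZeroDivisionError` is skipped.
3. `int(0.5714285714285714)` → 0 → result = 0.
Result: 0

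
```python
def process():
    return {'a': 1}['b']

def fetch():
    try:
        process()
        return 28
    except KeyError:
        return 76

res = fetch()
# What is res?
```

Step-by-step execution trace:
1. `fetch()` calls `process()`.
2. `process()` evaluates `{'a': 1}['b']`, which raises KeyError; it propagates to the caller.
3. `return 28` is not reached.
4. `except KeyError` in fetch matches → returns 76.
5. res = 76.
Result: 76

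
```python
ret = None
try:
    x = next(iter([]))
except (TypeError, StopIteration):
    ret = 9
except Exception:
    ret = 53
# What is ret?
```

Step-by-step execution trace:
1. `x = next(iter([]))` raises StopIteration.
2. `except (TypeError, StopIteration)` matches (StopIteration is in the tuple) → ret = 9.
3. `except Exception` is not reached.
Result: 9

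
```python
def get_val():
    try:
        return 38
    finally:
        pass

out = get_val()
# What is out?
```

Step-by-step execution trace:
1. `get_val()` enters try: `return 38` sets pending return value 38.
2. Before returning, `finally: pass` runs (no effect).
3. get_val() returns 38 → out = 38.
Result: 38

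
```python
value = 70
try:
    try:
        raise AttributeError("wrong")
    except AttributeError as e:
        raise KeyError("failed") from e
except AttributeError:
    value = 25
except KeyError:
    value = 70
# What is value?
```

Step-by-step execution trace:
1. Inner try raises AttributeError; inner `except AttributeError as e` catches it.
2. `raise KeyError(...) from e` raises KeyError (AttributeError is attached as __cause__, but only KeyError is active).
3. Outer `except AttributeError` does not match KeyError; skipped.
4. Outer `except KeyError` matches → value = 70.
Result: 70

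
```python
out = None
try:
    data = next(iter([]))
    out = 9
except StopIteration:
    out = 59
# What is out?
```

Step-by-step execution trace:
1. `data = next(iter([]))` raises StopIteration.
2. `out = 9` is not reached.
3. `except StopIteration` matches → out = 59.
Result: 59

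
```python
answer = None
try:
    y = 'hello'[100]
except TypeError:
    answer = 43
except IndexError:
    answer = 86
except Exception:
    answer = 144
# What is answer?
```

Step-by-step execution trace:
1. `y = 'hello'[100]` raises IndexError.
2. `except TypeError` does not match IndexError; skipped.
3. `except IndexError` matches → answer = 86.
4. Remaining except clauses are skipped.
Result: 86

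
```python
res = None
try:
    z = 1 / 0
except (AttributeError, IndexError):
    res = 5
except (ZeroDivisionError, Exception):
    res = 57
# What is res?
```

Step-by-step execution trace:
1. `z = 1 / 0` raises ZeroDivisionError.
2. `except (AttributeError, IndexError)` does not match ZeroDivisionError; skipped.
3. `except (ZeroDivisionError, Exception)` matches (ZeroDivisionError is in the tuple) → res = 57.
Result: 57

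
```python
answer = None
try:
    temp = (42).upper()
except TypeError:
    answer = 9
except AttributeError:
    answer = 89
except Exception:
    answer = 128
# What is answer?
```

Step-by-step execution trace:
1. `temp = (42).upper()` raises AttributeError.
2. `except TypeError` does not match AttributeError; skipped.
3. `except AttributeError` matches → answer = 89.
4. Remaining except clauses are skipped.
Result: 89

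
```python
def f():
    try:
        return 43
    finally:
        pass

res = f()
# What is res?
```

Step-by-step execution trace:
1. `f()` enters try: `return 43` sets pending return value 43.
2. Before returning, `finally: pass` runs (no effect).
3. f() returns 43 → res = 43.
Result: 43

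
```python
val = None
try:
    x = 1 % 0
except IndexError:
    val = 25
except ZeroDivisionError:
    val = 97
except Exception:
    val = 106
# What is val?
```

Step-by-step execution trace:
1. `x = 1 % 0` raises ZeroDivisionError.
2. `except IndexError` does not match ZeroDivisionError; skipped.
3. `except ZeroDivisionError` matches → val = 97.
4. Remaining except clauses are skipped.
Result: 97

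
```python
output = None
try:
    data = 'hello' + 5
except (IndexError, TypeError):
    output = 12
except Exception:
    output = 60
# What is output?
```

Step-by-step execution trace:
1. `data = 'hello' + 5` raises TypeError.
2. `except (IndexError, TypeError)` matches (TypeError is in the tuple) → output = 12.
3. `except Exception` is not reached.
Result: 12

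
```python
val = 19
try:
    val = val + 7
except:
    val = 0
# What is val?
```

Step-by-step execution trace:
1. val starts at 19.
2. try: `val = val + 7` → val = 26. No exception raised.
3. `except` is skipped.
Result: 26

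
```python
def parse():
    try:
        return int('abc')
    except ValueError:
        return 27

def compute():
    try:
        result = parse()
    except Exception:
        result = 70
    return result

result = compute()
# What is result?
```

Step-by-step execution trace:
1. `compute()` calls `parse()`.
2. In parse: `int('abc')` raises ValueError; `except ValueError` catches it → returns 27.
3. In compute: `result = parse()` → result = 27. No exception reaches compute.
4. `except Exception` is skipped; compute returns 27.
5. result = 27.
Result: 27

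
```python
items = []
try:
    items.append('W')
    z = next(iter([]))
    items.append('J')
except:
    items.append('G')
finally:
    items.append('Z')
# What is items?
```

Step-by-step execution trace:
1. try: `items.append('W')` → items = ['W'].
2. `z = next(iter([]))` raises StopIteration; `items.append('J')` is not reached.
3. bare `except` matches → `items.append('G')` → items = ['W', 'G'].
4. finally always runs: `items.append('Z')` → items = ['W', 'G', 'Z'].
Result: ['W', 'G', 'Z']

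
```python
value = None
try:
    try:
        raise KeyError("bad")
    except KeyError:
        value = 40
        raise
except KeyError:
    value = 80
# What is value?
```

Step-by-step execution trace:
1. Inner try: `raise KeyError("bad")` raises KeyError.
2. Inner `except KeyError` matches → value = 40.
3. bare `raise` re-raises the same KeyError.
4. Outer `except KeyError` matches → value = 80.
Result: 80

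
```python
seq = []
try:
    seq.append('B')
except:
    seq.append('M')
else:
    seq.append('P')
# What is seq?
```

Step-by-step execution trace:
1. try: `seq.append('B')` → seq = ['B']. No exception raised.
2. `except` is skipped.
3. `else` runs (try completed without exception): `seq.append('P')` → seq = ['B', 'P'].
Result: ['B', 'P']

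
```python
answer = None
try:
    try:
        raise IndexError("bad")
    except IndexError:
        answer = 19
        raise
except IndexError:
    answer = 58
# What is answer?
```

Step-by-step execution trace:
1. Inner try: `raise IndexError("bad")` raises IndexError.
2. Inner `except IndexError` matches → answer = 19.
3. bare `raise` re-raises the same IndexError.
4. Outer `except IndexError` matches → answer = 58.
Result: 58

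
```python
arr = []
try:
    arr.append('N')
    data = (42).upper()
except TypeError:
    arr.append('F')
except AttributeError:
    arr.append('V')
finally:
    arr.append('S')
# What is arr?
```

Step-by-step execution trace:
1. try: `arr.append('N')` → arr = ['N'].
2. `data = (42).upper()` raises AttributeError.
3. `except TypeError` does not match AttributeError; skipped.
4. `except AttributeError` matches → `arr.append('V')` → arr = ['N', 'V'].
5. finally always runs: `arr.append('S')` → arr = ['N', 'V', 'S'].
Result: ['N', 'V', 'S']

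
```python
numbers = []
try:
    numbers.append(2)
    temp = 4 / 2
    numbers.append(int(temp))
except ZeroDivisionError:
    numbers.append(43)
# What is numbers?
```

Step-by-step execution trace:
1. try: `numbers.append(2)` → numbers = [2].
2. `temp = 4 / 2` → temp = 2.0. No exception raised.
3. `numbers.append(int(temp))` → numbers = [2, 2].
4. `except ZeroDivisionError` is skipped (no exception was raised).
Result: [2, 2]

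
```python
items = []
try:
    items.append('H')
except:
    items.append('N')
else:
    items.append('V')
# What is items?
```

Step-by-step execution trace:
1. try: `items.append('H')` → items = ['H']. No exception raised.
2. `except` is skipped.
3. `else` runs (try completed without exception): `items.append('V')` → items = ['H', 'V'].
Result: ['H', 'V']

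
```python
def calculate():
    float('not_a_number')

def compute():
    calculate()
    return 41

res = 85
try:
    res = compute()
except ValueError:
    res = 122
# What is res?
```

Step-by-step execution trace:
1. res starts at 85.
2. try: `compute()` calls `calculate()`.
3. `calculate()` evaluates `float('not_a_number')`, which raises ValueError; it propagates through compute (uncaught).
4. `return 41` in compute is not reached; the assignment to res does not complete.
5. `except ValueError` matches → res = 122.
Result: 122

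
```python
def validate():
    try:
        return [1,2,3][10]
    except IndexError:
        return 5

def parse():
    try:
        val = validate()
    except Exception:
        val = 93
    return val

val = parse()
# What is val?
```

Step-by-step execution trace:
1. `parse()` calls `validate()`.
2. In validate: `[1,2,3][10]` raises IndexError; `except IndexError` catches it → returns 5.
3. In parse: `val = validate()` → val = 5. No exception reaches parse.
4. `except Exception` is skipped; parse returns 5.
5. val = 5.
Result: 5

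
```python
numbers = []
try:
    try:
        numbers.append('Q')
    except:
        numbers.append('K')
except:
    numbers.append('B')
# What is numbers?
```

Step-by-step execution trace:
1. Inner try: `numbers.append('Q')` → numbers = ['Q']. No exception raised.
2. Inner `except` is skipped.
3. Inner try completes normally; outer `except` is skipped.
Result: ['Q']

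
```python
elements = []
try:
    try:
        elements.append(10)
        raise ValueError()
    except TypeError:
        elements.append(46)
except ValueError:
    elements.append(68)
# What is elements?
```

Step-by-step execution trace:
1. Inner try: `elements.append(10)` → elements = [10].
2. `raise ValueError()` raises ValueError.
3. Inner `except TypeError` does not match ValueError; exception propagates to outer try.
4. Outer `except ValueError` matches → `elements.append(68)` → elements = [10, 68].
Result: [10, 68]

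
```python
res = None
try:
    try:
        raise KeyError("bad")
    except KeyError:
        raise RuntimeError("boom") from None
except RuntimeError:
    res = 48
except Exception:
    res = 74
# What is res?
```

Step-by-step execution trace:
1. Inner try raises KeyError; inner `except KeyError` catches it.
2. `raise RuntimeError(...) from None` raises RuntimeError (from None suppresses __context__, but the active exception is still RuntimeError).
3. Outer `except RuntimeError` matches → res = 48.
4. `except Exception` is not reached.
Result: 48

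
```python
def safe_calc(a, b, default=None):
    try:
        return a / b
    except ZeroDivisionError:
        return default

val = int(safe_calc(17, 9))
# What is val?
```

Step-by-step execution trace:
1. `safe_calc(17, 9)` enters try: `return 17 / 9` → returns 1.8888888888888888. No exception raised.
2. `except ZeroDivisionError` is skipped.
3. `int(1.8888888888888888)` → 1 → val = 1.
Result: 1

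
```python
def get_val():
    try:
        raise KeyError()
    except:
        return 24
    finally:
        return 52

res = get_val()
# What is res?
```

Step-by-step execution trace:
1. `get_val()` enters try: `raise KeyError()` raises KeyError.
2. bare `except` matches → `return 24` sets pending return value 24.
3. Before returning, `finally: return 52` runs and overrides the pending return.
4. get_val() returns 52 → res = 52.
Result: 52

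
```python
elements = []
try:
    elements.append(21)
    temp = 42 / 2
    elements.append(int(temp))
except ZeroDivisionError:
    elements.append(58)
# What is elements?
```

Step-by-step execution trace:
1. try: `elements.append(21)` → elements = [21].
2. `temp = 42 / 2` → temp = 21.0. No exception raised.
3. `elements.append(int(temp))` → elements = [21, 21].
4. `except ZeroDivisionError` is skipped (no exception was raised).
Result: [21, 21]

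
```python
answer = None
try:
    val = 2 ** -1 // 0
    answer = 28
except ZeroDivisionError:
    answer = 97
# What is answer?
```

Step-by-step execution trace:
1. `val = 2 ** -1 // 0` raises ZeroDivisionError.
2. `answer = 28` is not reached.
3. `except ZeroDivisionError` matches → answer = 97.
Result: 97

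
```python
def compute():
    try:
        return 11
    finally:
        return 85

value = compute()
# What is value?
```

Step-by-step execution trace:
1. `compute()` enters try: `return 11` sets pending return value 11.
2. Before returning, `finally: return 85` runs and overrides the pending return.
3. compute() returns 85 → value = 85.
Result: 85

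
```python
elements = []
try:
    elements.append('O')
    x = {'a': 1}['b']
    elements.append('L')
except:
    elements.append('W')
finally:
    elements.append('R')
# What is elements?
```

Step-by-step execution trace:
1. try: `elements.append('O')` → elements = ['O'].
2. `x = {'a': 1}['b']` raises KeyError; `elements.append('L')` is not reached.
3. bare `except` matches → `elements.append('W')` → elements = ['O', 'W'].
4. finally always runs: `elements.append('R')` → elements = ['O', 'W', 'R'].
Result: ['O', 'W', 'R']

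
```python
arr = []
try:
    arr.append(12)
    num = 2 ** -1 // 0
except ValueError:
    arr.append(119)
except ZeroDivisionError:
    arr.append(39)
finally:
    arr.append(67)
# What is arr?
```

Step-by-step execution trace:
1. try: `arr.append(12)` → arr = [12].
2. `num = 2 ** -1 // 0` raises ZeroDivisionError.
3. `except ValueError` does not match ZeroDivisionError; skipped.
4. `except ZeroDivisionError` matches → `arr.append(39)` → arr = [12, 39].
5. finally always runs: `arr.append(67)` → arr = [12, 39, 67].
Result: [12, 39, 67]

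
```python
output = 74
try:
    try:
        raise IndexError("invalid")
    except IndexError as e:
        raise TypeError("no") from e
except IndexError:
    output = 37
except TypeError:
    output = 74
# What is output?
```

Step-by-step execution trace:
1. Inner try raises IndexError; inner `except IndexError as e` catches it.
2. `raise TypeError(...) from e` raises TypeError (IndexError is attached as __cause__, but only TypeError is active).
3. Outer `except IndexError` does not match TypeError; skipped.
4. Outer `except TypeError` matches → output = 74.
Result: 74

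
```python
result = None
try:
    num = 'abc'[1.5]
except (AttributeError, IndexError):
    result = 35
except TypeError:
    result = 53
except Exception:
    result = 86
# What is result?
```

Step-by-step execution trace:
1. `num = 'abc'[1.5]` raises TypeError.
2. `except (AttributeError, IndexError)` does not match TypeError; skipped.
3. `except TypeError` matches (exact type match) → result = 53.
4. `except Exception` is not reached.
Result: 53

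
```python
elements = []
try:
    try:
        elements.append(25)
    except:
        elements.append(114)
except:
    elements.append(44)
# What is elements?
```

Step-by-step execution trace:
1. Inner try: `elements.append(25)` → elements = [25]. No exception raised.
2. Inner `except` is skipped.
3. Inner try completes normally; outer `except` is skipped.
Result: [25]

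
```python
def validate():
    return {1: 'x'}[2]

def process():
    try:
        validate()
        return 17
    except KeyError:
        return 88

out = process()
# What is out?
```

Step-by-step execution trace:
1. `process()` calls `validate()`.
2. `validate()` evaluates `{1: 'x'}[2]`, which raises KeyError; it propagates to the caller.
3. `return 17` is not reached.
4. `except KeyError` in process matches → returns 88.
5. out = 88.
Result: 88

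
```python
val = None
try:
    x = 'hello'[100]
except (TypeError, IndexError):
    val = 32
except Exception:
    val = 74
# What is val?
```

Step-by-step execution trace:
1. `x = 'hello'[100]` raises IndexError.
2. `except (TypeError, IndexError)` matches (IndexError is in the tuple) → val = 32.
3. `except Exception` is not reached.
Result: 32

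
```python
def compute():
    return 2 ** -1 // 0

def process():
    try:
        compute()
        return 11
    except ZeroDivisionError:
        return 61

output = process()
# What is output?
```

Step-by-step execution trace:
1. `process()` calls `compute()`.
2. `compute()` evaluates `2 ** -1 // 0`, which raises ZeroDivisionError; it propagates to the caller.
3. `return 11` is not reached.
4. `except ZeroDivisionError` in process matches → returns 61.
5. output = 61.
Result: 61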